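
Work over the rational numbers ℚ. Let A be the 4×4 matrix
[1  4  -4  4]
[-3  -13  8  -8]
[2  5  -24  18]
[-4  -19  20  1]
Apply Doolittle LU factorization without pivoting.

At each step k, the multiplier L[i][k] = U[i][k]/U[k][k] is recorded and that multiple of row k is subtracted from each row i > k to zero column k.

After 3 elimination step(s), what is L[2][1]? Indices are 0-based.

k=0: U[0][0]=1
  eliminate (1,0): mult=-3, new row 1: (0, -1, -4, 4); set L[1][0]=-3
  eliminate (2,0): mult=2, new row 2: (0, -3, -16, 10); set L[2][0]=2
  eliminate (3,0): mult=-4, new row 3: (0, -3, 4, 17); set L[3][0]=-4
k=1: U[1][1]=-1
  eliminate (2,1): mult=3, new row 2: (0, 0, -4, -2); set L[2][1]=3
  eliminate (3,1): mult=3, new row 3: (0, 0, 16, 5); set L[3][1]=3
k=2: U[2][2]=-4
  eliminate (3,2): mult=-4, new row 3: (0, 0, 0, -3); set L[3][2]=-4

L[2][1] = 3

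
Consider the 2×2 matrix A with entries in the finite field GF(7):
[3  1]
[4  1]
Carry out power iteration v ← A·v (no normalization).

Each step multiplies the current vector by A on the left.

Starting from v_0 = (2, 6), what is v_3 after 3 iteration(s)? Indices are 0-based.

v_3 = (2, 3)

v_0 = (2, 6).
v_1 = A·v_0 = (5, 0).
v_2 = A·v_1 = (1, 6).
v_3 = A·v_2 = (2, 3).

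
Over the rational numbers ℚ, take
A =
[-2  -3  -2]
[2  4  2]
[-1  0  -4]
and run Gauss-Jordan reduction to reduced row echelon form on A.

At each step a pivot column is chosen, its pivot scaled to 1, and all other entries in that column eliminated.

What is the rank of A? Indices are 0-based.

pivot(0,0)=-2: scale R0 → (1, 3/2, 1)
  clear (1,0): R1 −= (2)R0 → (0, 1, 0)
  clear (2,0): R2 −= (-1)R0 → (0, 3/2, -3)
pivot(1,1)=1: scale R1 → (0, 1, 0)
  clear (0,1): R0 −= (3/2)R1 → (1, 0, 1)
  clear (2,1): R2 −= (3/2)R1 → (0, 0, -3)
pivot(2,2)=-3: scale R2 → (0, 0, 1)
  clear (0,2): R0 −= (1)R2 → (1, 0, 0)

rank = 3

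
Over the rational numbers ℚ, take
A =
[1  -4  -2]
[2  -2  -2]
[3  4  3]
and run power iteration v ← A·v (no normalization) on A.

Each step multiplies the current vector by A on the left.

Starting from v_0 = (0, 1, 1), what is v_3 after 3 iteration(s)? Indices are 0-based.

v_0 = (0, 1, 1).
v_1 = A·v_0 = (-6, -4, 7).
v_2 = A·v_1 = (-4, -18, -13).
v_3 = A·v_2 = (94, 54, -123).

v_3 = (94, 54, -123)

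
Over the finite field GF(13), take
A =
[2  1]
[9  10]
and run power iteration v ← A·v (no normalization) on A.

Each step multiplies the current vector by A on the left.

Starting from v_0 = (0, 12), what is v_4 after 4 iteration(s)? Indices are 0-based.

v_0 = (0, 12).
v_1 = A·v_0 = (12, 3).
v_2 = A·v_1 = (1, 8).
v_3 = A·v_2 = (10, 11).
v_4 = A·v_3 = (5, 5).

v_4 = (5, 5)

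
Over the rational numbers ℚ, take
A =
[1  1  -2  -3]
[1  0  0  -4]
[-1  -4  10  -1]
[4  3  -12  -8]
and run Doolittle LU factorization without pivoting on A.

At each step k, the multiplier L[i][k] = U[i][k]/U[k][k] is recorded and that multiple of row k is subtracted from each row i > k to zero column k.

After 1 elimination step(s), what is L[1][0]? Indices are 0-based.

Step 1: pivot at (0,0) is 1.
  row1 ← row1 − (1)·row0  ⇒  L[1][0]=1, U row1=(0, -1, 2, -1)
  row2 ← row2 − (-1)·row0  ⇒  L[2][0]=-1, U row2=(0, -3, 8, -4)
  row3 ← row3 − (4)·row0  ⇒  L[3][0]=4, U row3=(0, -1, -4, 4)

L[1][0] = 1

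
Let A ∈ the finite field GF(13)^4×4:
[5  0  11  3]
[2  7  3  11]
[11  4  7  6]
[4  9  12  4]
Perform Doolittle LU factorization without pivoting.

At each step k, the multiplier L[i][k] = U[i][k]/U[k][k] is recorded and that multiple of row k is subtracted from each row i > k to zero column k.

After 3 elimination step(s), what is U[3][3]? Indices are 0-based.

[col 0] pivot 5
  R1 -= 3*R0 → (0, 7, 9, 2)  (L[1][0] := 3)
  R2 -= 10*R0 → (0, 4, 1, 2)  (L[2][0] := 10)
  R3 -= 6*R0 → (0, 9, 11, 12)  (L[3][0] := 6)
[col 1] pivot 7
  R2 -= 8*R1 → (0, 0, 7, 12)  (L[2][1] := 8)
  R3 -= 5*R1 → (0, 0, 5, 2)  (L[3][1] := 5)
[col 2] pivot 7
  R3 -= 10*R2 → (0, 0, 0, 12)  (L[3][2] := 10)

U[3][3] = 12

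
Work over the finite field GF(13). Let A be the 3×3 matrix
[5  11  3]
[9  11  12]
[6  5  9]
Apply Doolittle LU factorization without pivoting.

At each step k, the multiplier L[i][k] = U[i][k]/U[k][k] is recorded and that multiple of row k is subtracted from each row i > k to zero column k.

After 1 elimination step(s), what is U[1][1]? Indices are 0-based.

k=0: U[0][0]=5
  eliminate (1,0): mult=7, new row 1: (0, 12, 4); set L[1][0]=7
  eliminate (2,0): mult=9, new row 2: (0, 10, 8); set L[2][0]=9

U[1][1] = 12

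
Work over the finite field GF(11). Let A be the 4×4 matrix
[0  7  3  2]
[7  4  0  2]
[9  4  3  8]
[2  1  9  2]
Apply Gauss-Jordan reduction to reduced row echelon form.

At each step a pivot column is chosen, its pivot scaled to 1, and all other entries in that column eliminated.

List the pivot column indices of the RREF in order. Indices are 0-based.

pivot(0,0): swap R0↔R1
pivot(0,0)=7: scale R0 → (1, 10, 0, 5)
  clear (2,0): R2 −= (9)R0 → (0, 2, 3, 7)
  clear (3,0): R3 −= (2)R0 → (0, 3, 9, 3)
pivot(1,1)=7: scale R1 → (0, 1, 2, 5)
  clear (0,1): R0 −= (10)R1 → (1, 0, 2, 10)
  clear (2,1): R2 −= (2)R1 → (0, 0, 10, 8)
  clear (3,1): R3 −= (3)R1 → (0, 0, 3, 10)
pivot(2,2)=10: scale R2 → (0, 0, 1, 3)
  clear (0,2): R0 −= (2)R2 → (1, 0, 0, 4)
  clear (1,2): R1 −= (2)R2 → (0, 1, 0, 10)
  clear (3,2): R3 −= (3)R2 → (0, 0, 0, 1)
pivot(3,3)=1: scale R3 → (0, 0, 0, 1)
  clear (0,3): R0 −= (4)R3 → (1, 0, 0, 0)
  clear (1,3): R1 −= (10)R3 → (0, 1, 0, 0)
  clear (2,3): R2 −= (3)R3 → (0, 0, 1, 0)

pivot columns: 0, 1, 2, 3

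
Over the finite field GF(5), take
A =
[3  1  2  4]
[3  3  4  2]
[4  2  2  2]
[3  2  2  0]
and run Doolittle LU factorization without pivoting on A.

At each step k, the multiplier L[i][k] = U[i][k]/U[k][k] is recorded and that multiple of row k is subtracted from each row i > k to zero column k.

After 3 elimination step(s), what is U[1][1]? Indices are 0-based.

Step 1: pivot at (0,0) is 3.
  row1 ← row1 − (1)·row0  ⇒  L[1][0]=1, U row1=(0, 2, 2, 3)
  row2 ← row2 − (3)·row0  ⇒  L[2][0]=3, U row2=(0, 4, 1, 0)
  row3 ← row3 − (1)·row0  ⇒  L[3][0]=1, U row3=(0, 1, 0, 1)
Step 2: pivot at (1,1) is 2.
  row2 ← row2 − (2)·row1  ⇒  L[2][1]=2, U row2=(0, 0, 2, 4)
  row3 ← row3 − (3)·row1  ⇒  L[3][1]=3, U row3=(0, 0, 4, 2)
Step 3: pivot at (2,2) is 2.
  row3 ← row3 − (2)·row2  ⇒  L[3][2]=2, U row3=(0, 0, 0, 4)

U[1][1] = 2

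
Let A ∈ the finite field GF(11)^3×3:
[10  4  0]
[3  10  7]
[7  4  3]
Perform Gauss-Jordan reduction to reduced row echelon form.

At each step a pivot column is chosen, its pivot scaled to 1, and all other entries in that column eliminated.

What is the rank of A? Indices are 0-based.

step 1: normalize row 0 (÷10) = (1, 7, 0)
  row 1: subtract 3×row0 = (0, 0, 7)
  row 2: subtract 7×row0 = (0, 10, 3)
step 2: exchange rows 1,2
step 2: normalize row 1 (÷10) = (0, 1, 8)
  row 0: subtract 7×row1 = (1, 0, 10)
step 3: normalize row 2 (÷7) = (0, 0, 1)
  row 0: subtract 10×row2 = (1, 0, 0)
  row 1: subtract 8×row2 = (0, 1, 0)

rank = 3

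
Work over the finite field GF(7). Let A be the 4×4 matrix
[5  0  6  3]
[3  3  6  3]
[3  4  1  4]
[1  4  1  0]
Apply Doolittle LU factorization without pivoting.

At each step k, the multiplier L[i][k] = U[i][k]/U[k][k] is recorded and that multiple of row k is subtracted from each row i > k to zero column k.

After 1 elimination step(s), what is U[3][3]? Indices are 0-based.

U[3][3] = 5

k=0: U[0][0]=5
  eliminate (1,0): mult=2, new row 1: (0, 3, 1, 4); set L[1][0]=2
  eliminate (2,0): mult=2, new row 2: (0, 4, 3, 5); set L[2][0]=2
  eliminate (3,0): mult=3, new row 3: (0, 4, 4, 5); set L[3][0]=3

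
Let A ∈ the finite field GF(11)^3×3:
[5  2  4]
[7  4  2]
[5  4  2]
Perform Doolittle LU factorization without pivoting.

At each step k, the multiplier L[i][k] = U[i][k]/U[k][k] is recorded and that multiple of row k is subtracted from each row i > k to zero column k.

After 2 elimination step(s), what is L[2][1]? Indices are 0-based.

L[2][1] = 9

Step 1: pivot at (0,0) is 5.
  row1 ← row1 − (8)·row0  ⇒  L[1][0]=8, U row1=(0, 10, 3)
  row2 ← row2 − (1)·row0  ⇒  L[2][0]=1, U row2=(0, 2, 9)
Step 2: pivot at (1,1) is 10.
  row2 ← row2 − (9)·row1  ⇒  L[2][1]=9, U row2=(0, 0, 4)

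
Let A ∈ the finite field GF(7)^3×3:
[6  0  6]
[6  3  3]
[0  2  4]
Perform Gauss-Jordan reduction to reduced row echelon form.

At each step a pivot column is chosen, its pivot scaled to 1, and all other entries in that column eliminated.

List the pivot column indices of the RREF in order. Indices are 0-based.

pivot columns: 0, 1, 2

[1] R0 /= 6  ⇒  (1, 0, 1)
     R1 -= 6·R0  ⇒  (0, 3, 4)
[2] R1 /= 3  ⇒  (0, 1, 6)
     R2 -= 2·R1  ⇒  (0, 0, 6)
[3] R2 /= 6  ⇒  (0, 0, 1)
     R0 -= 1·R2  ⇒  (1, 0, 0)
     R1 -= 6·R2  ⇒  (0, 1, 0)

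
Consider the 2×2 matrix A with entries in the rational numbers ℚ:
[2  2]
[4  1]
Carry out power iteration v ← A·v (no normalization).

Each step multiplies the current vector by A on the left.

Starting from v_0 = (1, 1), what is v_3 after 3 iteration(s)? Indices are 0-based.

v_3 = (78, 93)

v_0 = (1, 1).
v_1 = A·v_0 = (4, 5).
v_2 = A·v_1 = (18, 21).
v_3 = A·v_2 = (78, 93).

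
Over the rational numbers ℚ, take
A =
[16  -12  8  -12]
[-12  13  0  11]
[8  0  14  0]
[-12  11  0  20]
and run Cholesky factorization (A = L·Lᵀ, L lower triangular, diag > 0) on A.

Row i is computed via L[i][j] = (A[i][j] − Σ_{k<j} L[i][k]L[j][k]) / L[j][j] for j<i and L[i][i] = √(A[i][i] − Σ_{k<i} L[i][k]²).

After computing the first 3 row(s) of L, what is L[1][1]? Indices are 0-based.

Step 1: L[0][0] = √(16) = 4.
  L[1][0] = (-12) / L[0][0] = -3.
Step 2: L[1][1] = √(4) = 2.
  L[2][0] = (8) / L[0][0] = 2.
  L[2][1] = (6) / L[1][1] = 3.
Step 3: L[2][2] = √(1) = 1.

L[1][1] = 2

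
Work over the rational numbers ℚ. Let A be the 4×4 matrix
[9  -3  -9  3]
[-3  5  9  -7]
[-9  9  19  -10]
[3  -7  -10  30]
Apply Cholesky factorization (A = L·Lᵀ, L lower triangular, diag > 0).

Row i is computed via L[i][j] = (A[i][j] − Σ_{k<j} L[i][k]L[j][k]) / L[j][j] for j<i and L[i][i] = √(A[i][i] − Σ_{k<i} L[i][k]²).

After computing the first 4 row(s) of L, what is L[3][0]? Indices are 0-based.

L[3][0] = 1

Step 1: L[0][0] = √(9) = 3.
  L[1][0] = (-3) / L[0][0] = -1.
Step 2: L[1][1] = √(4) = 2.
  L[2][0] = (-9) / L[0][0] = -3.
  L[2][1] = (6) / L[1][1] = 3.
Step 3: L[2][2] = √(1) = 1.
  L[3][0] = (3) / L[0][0] = 1.
  L[3][1] = (-6) / L[1][1] = -3.
  L[3][2] = (2) / L[2][2] = 2.
Step 4: L[3][3] = √(16) = 4.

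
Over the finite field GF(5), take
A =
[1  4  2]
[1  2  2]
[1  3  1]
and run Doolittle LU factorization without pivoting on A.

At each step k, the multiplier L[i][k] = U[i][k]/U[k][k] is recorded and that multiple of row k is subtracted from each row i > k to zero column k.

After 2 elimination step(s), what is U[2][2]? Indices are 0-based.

U[2][2] = 4

Step 1: pivot at (0,0) is 1.
  row1 ← row1 − (1)·row0  ⇒  L[1][0]=1, U row1=(0, 3, 0)
  row2 ← row2 − (1)·row0  ⇒  L[2][0]=1, U row2=(0, 4, 4)
Step 2: pivot at (1,1) is 3.
  row2 ← row2 − (3)·row1  ⇒  L[2][1]=3, U row2=(0, 0, 4)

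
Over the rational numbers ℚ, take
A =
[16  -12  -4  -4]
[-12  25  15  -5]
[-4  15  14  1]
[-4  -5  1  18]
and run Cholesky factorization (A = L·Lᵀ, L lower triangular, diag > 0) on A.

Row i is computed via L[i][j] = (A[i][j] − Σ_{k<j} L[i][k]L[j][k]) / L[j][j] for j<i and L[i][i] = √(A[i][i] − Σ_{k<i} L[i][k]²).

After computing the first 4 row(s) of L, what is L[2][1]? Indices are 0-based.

L[2][1] = 3

Step 1: L[0][0] = √(16) = 4.
  L[1][0] = (-12) / L[0][0] = -3.
Step 2: L[1][1] = √(16) = 4.
  L[2][0] = (-4) / L[0][0] = -1.
  L[2][1] = (12) / L[1][1] = 3.
Step 3: L[2][2] = √(4) = 2.
  L[3][0] = (-4) / L[0][0] = -1.
  L[3][1] = (-8) / L[1][1] = -2.
  L[3][2] = (6) / L[2][2] = 3.
Step 4: L[3][3] = √(4) = 2.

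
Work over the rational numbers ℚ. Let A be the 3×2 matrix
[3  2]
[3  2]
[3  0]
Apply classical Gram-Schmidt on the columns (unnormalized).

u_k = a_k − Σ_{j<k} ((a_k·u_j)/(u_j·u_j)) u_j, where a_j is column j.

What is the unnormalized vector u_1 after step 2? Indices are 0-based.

u_1 = (2/3, 2/3, -4/3)

Step 1: u_0 = a_0 = (3, 3, 3).
Step 2: u_1 = a_1 − (4/9)·u_0 = (2/3, 2/3, -4/3).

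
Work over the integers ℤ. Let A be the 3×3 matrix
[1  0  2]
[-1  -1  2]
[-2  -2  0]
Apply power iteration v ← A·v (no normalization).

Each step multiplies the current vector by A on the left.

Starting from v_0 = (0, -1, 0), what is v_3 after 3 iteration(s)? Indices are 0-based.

v_0 = (0, -1, 0).
v_1 = A·v_0 = (0, 1, 2).
v_2 = A·v_1 = (4, 3, -2).
v_3 = A·v_2 = (0, -11, -14).

v_3 = (0, -11, -14)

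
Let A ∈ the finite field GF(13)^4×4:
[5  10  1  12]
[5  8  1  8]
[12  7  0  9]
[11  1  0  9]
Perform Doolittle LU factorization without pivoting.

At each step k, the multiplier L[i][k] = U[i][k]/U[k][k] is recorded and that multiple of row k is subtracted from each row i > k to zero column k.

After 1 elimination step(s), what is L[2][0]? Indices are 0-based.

k=0: U[0][0]=5
  eliminate (1,0): mult=1, new row 1: (0, 11, 0, 9); set L[1][0]=1
  eliminate (2,0): mult=5, new row 2: (0, 9, 8, 1); set L[2][0]=5
  eliminate (3,0): mult=10, new row 3: (0, 5, 3, 6); set L[3][0]=10

L[2][0] = 5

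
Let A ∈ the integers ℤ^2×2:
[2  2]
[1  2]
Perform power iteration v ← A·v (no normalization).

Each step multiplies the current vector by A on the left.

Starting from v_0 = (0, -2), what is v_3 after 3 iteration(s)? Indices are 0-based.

v_0 = (0, -2).
v_1 = A·v_0 = (-4, -4).
v_2 = A·v_1 = (-16, -12).
v_3 = A·v_2 = (-56, -40).

v_3 = (-56, -40)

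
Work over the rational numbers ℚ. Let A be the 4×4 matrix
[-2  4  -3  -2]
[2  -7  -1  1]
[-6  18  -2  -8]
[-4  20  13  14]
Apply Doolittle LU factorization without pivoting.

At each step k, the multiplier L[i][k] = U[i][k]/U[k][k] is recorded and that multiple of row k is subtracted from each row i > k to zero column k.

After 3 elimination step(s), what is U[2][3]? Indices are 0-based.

[col 0] pivot -2
  R1 -= -1*R0 → (0, -3, -4, -1)  (L[1][0] := -1)
  R2 -= 3*R0 → (0, 6, 7, -2)  (L[2][0] := 3)
  R3 -= 2*R0 → (0, 12, 19, 18)  (L[3][0] := 2)
[col 1] pivot -3
  R2 -= -2*R1 → (0, 0, -1, -4)  (L[2][1] := -2)
  R3 -= -4*R1 → (0, 0, 3, 14)  (L[3][1] := -4)
[col 2] pivot -1
  R3 -= -3*R2 → (0, 0, 0, 2)  (L[3][2] := -3)

U[2][3] = -4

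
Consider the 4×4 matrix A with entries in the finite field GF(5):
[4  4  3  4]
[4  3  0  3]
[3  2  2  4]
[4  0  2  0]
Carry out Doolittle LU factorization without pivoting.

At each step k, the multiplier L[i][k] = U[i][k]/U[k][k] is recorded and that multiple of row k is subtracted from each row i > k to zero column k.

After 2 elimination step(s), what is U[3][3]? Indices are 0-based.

U[3][3] = 0

Step 1: pivot at (0,0) is 4.
  row1 ← row1 − (1)·row0  ⇒  L[1][0]=1, U row1=(0, 4, 2, 4)
  row2 ← row2 − (2)·row0  ⇒  L[2][0]=2, U row2=(0, 4, 1, 1)
  row3 ← row3 − (1)·row0  ⇒  L[3][0]=1, U row3=(0, 1, 4, 1)
Step 2: pivot at (1,1) is 4.
  row2 ← row2 − (1)·row1  ⇒  L[2][1]=1, U row2=(0, 0, 4, 2)
  row3 ← row3 − (4)·row1  ⇒  L[3][1]=4, U row3=(0, 0, 1, 0)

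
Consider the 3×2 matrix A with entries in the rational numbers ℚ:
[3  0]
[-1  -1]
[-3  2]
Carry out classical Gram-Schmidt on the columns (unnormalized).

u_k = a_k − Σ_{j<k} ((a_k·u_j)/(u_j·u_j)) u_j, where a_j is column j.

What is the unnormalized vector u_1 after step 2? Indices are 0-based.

u_1 = (15/19, -24/19, 23/19)

Step 1: u_0 = a_0 = (3, -1, -3).
Step 2: u_1 = a_1 − (-5/19)·u_0 = (15/19, -24/19, 23/19).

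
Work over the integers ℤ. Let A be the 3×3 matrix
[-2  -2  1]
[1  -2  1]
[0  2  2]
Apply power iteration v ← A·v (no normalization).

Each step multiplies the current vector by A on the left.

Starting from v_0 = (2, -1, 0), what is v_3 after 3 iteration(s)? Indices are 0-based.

v_0 = (2, -1, 0).
v_1 = A·v_0 = (-2, 4, -2).
v_2 = A·v_1 = (-6, -12, 4).
v_3 = A·v_2 = (40, 22, -16).

v_3 = (40, 22, -16)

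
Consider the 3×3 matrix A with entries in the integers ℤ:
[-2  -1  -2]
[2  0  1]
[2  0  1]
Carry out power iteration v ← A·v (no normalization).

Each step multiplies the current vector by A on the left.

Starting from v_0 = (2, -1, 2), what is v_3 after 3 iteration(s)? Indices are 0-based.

v_3 = (32, -16, -16)

v_0 = (2, -1, 2).
v_1 = A·v_0 = (-7, 6, 6).
v_2 = A·v_1 = (-4, -8, -8).
v_3 = A·v_2 = (32, -16, -16).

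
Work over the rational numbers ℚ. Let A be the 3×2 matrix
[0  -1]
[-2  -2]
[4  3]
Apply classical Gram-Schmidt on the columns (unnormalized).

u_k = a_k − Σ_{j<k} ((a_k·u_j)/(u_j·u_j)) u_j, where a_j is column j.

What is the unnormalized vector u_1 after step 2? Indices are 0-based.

u_1 = (-1, -2/5, -1/5)

Step 1: u_0 = a_0 = (0, -2, 4).
Step 2: u_1 = a_1 − (4/5)·u_0 = (-1, -2/5, -1/5).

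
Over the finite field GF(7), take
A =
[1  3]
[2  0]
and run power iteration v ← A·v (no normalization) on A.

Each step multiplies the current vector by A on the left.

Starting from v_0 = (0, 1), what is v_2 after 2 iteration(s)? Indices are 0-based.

v_2 = (3, 6)

v_0 = (0, 1).
v_1 = A·v_0 = (3, 0).
v_2 = A·v_1 = (3, 6).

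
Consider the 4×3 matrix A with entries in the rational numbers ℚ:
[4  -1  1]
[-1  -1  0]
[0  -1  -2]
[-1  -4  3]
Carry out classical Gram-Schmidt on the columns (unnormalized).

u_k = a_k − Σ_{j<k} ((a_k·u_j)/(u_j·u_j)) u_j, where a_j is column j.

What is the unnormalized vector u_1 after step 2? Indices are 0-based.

Step 1: u_0 = a_0 = (4, -1, 0, -1).
Step 2: u_1 = a_1 − (1/18)·u_0 = (-11/9, -17/18, -1, -71/18).

u_1 = (-11/9, -17/18, -1, -71/18)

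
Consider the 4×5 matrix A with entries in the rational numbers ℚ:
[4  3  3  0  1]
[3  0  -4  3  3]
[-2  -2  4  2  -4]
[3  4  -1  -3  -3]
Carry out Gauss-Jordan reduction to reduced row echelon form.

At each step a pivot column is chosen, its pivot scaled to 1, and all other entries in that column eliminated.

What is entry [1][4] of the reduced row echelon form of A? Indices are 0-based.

M[1][4] = -93/7

pivot(0,0)=4: scale R0 → (1, 3/4, 3/4, 0, 1/4)
  clear (1,0): R1 −= (3)R0 → (0, -9/4, -25/4, 3, 9/4)
  clear (2,0): R2 −= (-2)R0 → (0, -1/2, 11/2, 2, -7/2)
  clear (3,0): R3 −= (3)R0 → (0, 7/4, -13/4, -3, -15/4)
pivot(1,1)=-9/4: scale R1 → (0, 1, 25/9, -4/3, -1)
  clear (0,1): R0 −= (3/4)R1 → (1, 0, -4/3, 1, 1)
  clear (2,1): R2 −= (-1/2)R1 → (0, 0, 62/9, 4/3, -4)
  clear (3,1): R3 −= (7/4)R1 → (0, 0, -73/9, -2/3, -2)
pivot(2,2)=62/9: scale R2 → (0, 0, 1, 6/31, -18/31)
  clear (0,2): R0 −= (-4/3)R2 → (1, 0, 0, 39/31, 7/31)
  clear (1,2): R1 −= (25/9)R2 → (0, 1, 0, -58/31, 19/31)
  clear (3,2): R3 −= (-73/9)R2 → (0, 0, 0, 28/31, -208/31)
pivot(3,3)=28/31: scale R3 → (0, 0, 0, 1, -52/7)
  clear (0,3): R0 −= (39/31)R3 → (1, 0, 0, 0, 67/7)
  clear (1,3): R1 −= (-58/31)R3 → (0, 1, 0, 0, -93/7)
  clear (2,3): R2 −= (6/31)R3 → (0, 0, 1, 0, 6/7)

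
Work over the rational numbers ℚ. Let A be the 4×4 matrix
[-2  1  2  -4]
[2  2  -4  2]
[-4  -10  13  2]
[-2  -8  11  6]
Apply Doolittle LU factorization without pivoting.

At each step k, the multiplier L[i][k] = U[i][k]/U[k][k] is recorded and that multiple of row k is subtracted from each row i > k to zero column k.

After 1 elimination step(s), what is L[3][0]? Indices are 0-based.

k=0: U[0][0]=-2
  eliminate (1,0): mult=-1, new row 1: (0, 3, -2, -2); set L[1][0]=-1
  eliminate (2,0): mult=2, new row 2: (0, -12, 9, 10); set L[2][0]=2
  eliminate (3,0): mult=1, new row 3: (0, -9, 9, 10); set L[3][0]=1

L[3][0] = 1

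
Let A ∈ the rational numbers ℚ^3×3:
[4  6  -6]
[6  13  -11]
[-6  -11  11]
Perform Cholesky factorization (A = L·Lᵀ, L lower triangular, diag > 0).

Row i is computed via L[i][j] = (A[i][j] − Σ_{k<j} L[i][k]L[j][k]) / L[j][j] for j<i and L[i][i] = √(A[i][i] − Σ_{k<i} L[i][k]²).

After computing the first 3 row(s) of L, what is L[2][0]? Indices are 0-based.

Step 1: L[0][0] = √(4) = 2.
  L[1][0] = (6) / L[0][0] = 3.
Step 2: L[1][1] = √(4) = 2.
  L[2][0] = (-6) / L[0][0] = -3.
  L[2][1] = (-2) / L[1][1] = -1.
Step 3: L[2][2] = √(1) = 1.

L[2][0] = -3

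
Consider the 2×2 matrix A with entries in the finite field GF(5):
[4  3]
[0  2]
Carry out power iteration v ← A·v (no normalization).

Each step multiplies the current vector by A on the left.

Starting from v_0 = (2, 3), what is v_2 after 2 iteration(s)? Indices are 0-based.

v_0 = (2, 3).
v_1 = A·v_0 = (2, 1).
v_2 = A·v_1 = (1, 2).

v_2 = (1, 2)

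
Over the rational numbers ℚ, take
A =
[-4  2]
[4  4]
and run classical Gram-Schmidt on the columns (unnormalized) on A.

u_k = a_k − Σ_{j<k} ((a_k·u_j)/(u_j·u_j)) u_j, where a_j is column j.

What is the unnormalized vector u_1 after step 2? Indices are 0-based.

u_1 = (3, 3)

Step 1: u_0 = a_0 = (-4, 4).
Step 2: u_1 = a_1 − (1/4)·u_0 = (3, 3).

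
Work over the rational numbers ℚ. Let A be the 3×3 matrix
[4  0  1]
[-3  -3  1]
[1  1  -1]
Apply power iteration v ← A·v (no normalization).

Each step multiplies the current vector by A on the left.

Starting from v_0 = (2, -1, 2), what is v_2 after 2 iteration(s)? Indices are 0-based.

v_0 = (2, -1, 2).
v_1 = A·v_0 = (10, -1, -1).
v_2 = A·v_1 = (39, -28, 10).

v_2 = (39, -28, 10)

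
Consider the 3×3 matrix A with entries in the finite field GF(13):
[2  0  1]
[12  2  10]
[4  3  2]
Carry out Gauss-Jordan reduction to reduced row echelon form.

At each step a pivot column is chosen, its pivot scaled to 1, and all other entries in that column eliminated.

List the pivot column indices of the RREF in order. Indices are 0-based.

pivot columns: 0, 1, 2

[1] R0 /= 2  ⇒  (1, 0, 7)
     R1 -= 12·R0  ⇒  (0, 2, 4)
     R2 -= 4·R0  ⇒  (0, 3, 0)
[2] R1 /= 2  ⇒  (0, 1, 2)
     R2 -= 3·R1  ⇒  (0, 0, 7)
[3] R2 /= 7  ⇒  (0, 0, 1)
     R0 -= 7·R2  ⇒  (1, 0, 0)
     R1 -= 2·R2  ⇒  (0, 1, 0)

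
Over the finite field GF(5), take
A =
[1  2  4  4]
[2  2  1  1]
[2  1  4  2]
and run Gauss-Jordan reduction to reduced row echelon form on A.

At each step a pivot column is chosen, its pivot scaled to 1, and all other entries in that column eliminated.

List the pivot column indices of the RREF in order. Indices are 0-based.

pivot columns: 0, 1, 2

pivot(0,0)=1: scale R0 → (1, 2, 4, 4)
  clear (1,0): R1 −= (2)R0 → (0, 3, 3, 3)
  clear (2,0): R2 −= (2)R0 → (0, 2, 1, 4)
pivot(1,1)=3: scale R1 → (0, 1, 1, 1)
  clear (0,1): R0 −= (2)R1 → (1, 0, 2, 2)
  clear (2,1): R2 −= (2)R1 → (0, 0, 4, 2)
pivot(2,2)=4: scale R2 → (0, 0, 1, 3)
  clear (0,2): R0 −= (2)R2 → (1, 0, 0, 1)
  clear (1,2): R1 −= (1)R2 → (0, 1, 0, 3)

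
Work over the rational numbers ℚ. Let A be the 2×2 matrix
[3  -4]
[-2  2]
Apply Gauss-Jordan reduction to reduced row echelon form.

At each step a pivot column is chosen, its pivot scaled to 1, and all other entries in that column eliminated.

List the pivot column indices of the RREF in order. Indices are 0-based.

pivot columns: 0, 1

step 1: normalize row 0 (÷3) = (1, -4/3)
  row 1: subtract -2×row0 = (0, -2/3)
step 2: normalize row 1 (÷-2/3) = (0, 1)
  row 0: subtract -4/3×row1 = (1, 0)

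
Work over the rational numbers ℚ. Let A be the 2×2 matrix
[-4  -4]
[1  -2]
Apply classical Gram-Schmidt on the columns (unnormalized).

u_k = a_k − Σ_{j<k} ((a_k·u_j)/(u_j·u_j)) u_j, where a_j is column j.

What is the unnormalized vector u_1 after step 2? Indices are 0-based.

u_1 = (-12/17, -48/17)

Step 1: u_0 = a_0 = (-4, 1).
Step 2: u_1 = a_1 − (14/17)·u_0 = (-12/17, -48/17).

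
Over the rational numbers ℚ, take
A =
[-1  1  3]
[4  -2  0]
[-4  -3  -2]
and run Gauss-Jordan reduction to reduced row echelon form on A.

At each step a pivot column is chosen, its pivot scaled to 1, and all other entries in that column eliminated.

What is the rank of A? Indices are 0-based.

step 1: normalize row 0 (÷-1) = (1, -1, -3)
  row 1: subtract 4×row0 = (0, 2, 12)
  row 2: subtract -4×row0 = (0, -7, -14)
step 2: normalize row 1 (÷2) = (0, 1, 6)
  row 0: subtract -1×row1 = (1, 0, 3)
  row 2: subtract -7×row1 = (0, 0, 28)
step 3: normalize row 2 (÷28) = (0, 0, 1)
  row 0: subtract 3×row2 = (1, 0, 0)
  row 1: subtract 6×row2 = (0, 1, 0)

rank = 3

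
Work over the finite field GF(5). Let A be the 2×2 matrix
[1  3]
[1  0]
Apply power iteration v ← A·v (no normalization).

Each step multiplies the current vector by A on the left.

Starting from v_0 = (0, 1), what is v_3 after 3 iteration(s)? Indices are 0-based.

v_0 = (0, 1).
v_1 = A·v_0 = (3, 0).
v_2 = A·v_1 = (3, 3).
v_3 = A·v_2 = (2, 3).

v_3 = (2, 3)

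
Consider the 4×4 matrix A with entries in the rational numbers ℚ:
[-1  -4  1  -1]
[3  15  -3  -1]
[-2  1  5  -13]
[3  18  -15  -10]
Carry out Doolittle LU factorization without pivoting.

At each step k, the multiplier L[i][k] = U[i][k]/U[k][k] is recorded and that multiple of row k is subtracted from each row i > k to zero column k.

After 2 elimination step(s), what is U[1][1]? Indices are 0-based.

U[1][1] = 3

Step 1: pivot at (0,0) is -1.
  row1 ← row1 − (-3)·row0  ⇒  L[1][0]=-3, U row1=(0, 3, 0, -4)
  row2 ← row2 − (2)·row0  ⇒  L[2][0]=2, U row2=(0, 9, 3, -11)
  row3 ← row3 − (-3)·row0  ⇒  L[3][0]=-3, U row3=(0, 6, -12, -13)
Step 2: pivot at (1,1) is 3.
  row2 ← row2 − (3)·row1  ⇒  L[2][1]=3, U row2=(0, 0, 3, 1)
  row3 ← row3 − (2)·row1  ⇒  L[3][1]=2, U row3=(0, 0, -12, -5)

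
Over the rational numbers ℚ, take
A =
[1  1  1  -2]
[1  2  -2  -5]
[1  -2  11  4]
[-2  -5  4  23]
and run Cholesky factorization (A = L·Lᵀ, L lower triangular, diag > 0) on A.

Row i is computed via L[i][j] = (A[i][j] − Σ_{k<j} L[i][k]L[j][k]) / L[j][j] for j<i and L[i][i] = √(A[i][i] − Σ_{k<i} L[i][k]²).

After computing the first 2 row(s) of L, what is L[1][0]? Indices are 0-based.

Step 1: L[0][0] = √(1) = 1.
  L[1][0] = (1) / L[0][0] = 1.
Step 2: L[1][1] = √(1) = 1.

L[1][0] = 1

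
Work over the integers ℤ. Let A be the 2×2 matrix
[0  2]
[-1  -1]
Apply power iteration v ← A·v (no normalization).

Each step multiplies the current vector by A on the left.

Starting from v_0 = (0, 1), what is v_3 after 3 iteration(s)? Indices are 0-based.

v_0 = (0, 1).
v_1 = A·v_0 = (2, -1).
v_2 = A·v_1 = (-2, -1).
v_3 = A·v_2 = (-2, 3).

v_3 = (-2, 3)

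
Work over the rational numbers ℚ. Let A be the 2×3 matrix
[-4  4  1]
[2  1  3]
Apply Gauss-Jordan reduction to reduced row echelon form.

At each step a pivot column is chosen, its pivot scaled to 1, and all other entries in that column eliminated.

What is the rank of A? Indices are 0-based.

rank = 2

step 1: normalize row 0 (÷-4) = (1, -1, -1/4)
  row 1: subtract 2×row0 = (0, 3, 7/2)
step 2: normalize row 1 (÷3) = (0, 1, 7/6)
  row 0: subtract -1×row1 = (1, 0, 11/12)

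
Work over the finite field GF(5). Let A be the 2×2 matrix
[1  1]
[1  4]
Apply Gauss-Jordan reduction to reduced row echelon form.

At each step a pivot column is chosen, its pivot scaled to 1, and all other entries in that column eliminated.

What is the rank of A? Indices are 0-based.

rank = 2

[1] R0 /= 1  ⇒  (1, 1)
     R1 -= 1·R0  ⇒  (0, 3)
[2] R1 /= 3  ⇒  (0, 1)
     R0 -= 1·R1  ⇒  (1, 0)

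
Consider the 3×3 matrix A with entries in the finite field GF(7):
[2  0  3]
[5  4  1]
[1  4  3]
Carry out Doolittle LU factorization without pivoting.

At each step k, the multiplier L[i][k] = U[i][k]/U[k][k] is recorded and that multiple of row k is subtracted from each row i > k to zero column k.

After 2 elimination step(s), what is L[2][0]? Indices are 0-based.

L[2][0] = 4

k=0: U[0][0]=2
  eliminate (1,0): mult=6, new row 1: (0, 4, 4); set L[1][0]=6
  eliminate (2,0): mult=4, new row 2: (0, 4, 5); set L[2][0]=4
k=1: U[1][1]=4
  eliminate (2,1): mult=1, new row 2: (0, 0, 1); set L[2][1]=1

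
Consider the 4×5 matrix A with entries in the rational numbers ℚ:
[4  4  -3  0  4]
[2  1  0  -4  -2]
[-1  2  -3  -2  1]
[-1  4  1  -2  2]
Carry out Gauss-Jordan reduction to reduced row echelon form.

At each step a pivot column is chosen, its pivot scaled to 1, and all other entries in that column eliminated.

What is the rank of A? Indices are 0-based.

rank = 4

step 1: normalize row 0 (÷4) = (1, 1, -3/4, 0, 1)
  row 1: subtract 2×row0 = (0, -1, 3/2, -4, -4)
  row 2: subtract -1×row0 = (0, 3, -15/4, -2, 2)
  row 3: subtract -1×row0 = (0, 5, 1/4, -2, 3)
step 2: normalize row 1 (÷-1) = (0, 1, -3/2, 4, 4)
  row 0: subtract 1×row1 = (1, 0, 3/4, -4, -3)
  row 2: subtract 3×row1 = (0, 0, 3/4, -14, -10)
  row 3: subtract 5×row1 = (0, 0, 31/4, -22, -17)
step 3: normalize row 2 (÷3/4) = (0, 0, 1, -56/3, -40/3)
  row 0: subtract 3/4×row2 = (1, 0, 0, 10, 7)
  row 1: subtract -3/2×row2 = (0, 1, 0, -24, -16)
  row 3: subtract 31/4×row2 = (0, 0, 0, 368/3, 259/3)
step 4: normalize row 3 (÷368/3) = (0, 0, 0, 1, 259/368)
  row 0: subtract 10×row3 = (1, 0, 0, 0, -7/184)
  row 1: subtract -24×row3 = (0, 1, 0, 0, 41/46)
  row 2: subtract -56/3×row3 = (0, 0, 1, 0, -9/46)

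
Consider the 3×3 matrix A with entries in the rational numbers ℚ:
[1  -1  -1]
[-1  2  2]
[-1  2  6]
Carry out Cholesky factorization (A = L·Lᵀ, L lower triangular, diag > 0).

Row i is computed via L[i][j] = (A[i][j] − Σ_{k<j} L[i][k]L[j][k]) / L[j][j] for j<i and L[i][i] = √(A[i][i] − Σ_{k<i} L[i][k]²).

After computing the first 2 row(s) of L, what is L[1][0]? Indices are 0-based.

Step 1: L[0][0] = √(1) = 1.
  L[1][0] = (-1) / L[0][0] = -1.
Step 2: L[1][1] = √(1) = 1.

L[1][0] = -1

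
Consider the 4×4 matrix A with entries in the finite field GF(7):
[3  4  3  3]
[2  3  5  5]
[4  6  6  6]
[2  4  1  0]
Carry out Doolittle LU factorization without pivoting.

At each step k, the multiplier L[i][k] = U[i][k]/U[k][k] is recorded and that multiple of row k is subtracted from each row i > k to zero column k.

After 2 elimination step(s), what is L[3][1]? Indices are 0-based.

L[3][1] = 4

k=0: U[0][0]=3
  eliminate (1,0): mult=3, new row 1: (0, 5, 3, 3); set L[1][0]=3
  eliminate (2,0): mult=6, new row 2: (0, 3, 2, 2); set L[2][0]=6
  eliminate (3,0): mult=3, new row 3: (0, 6, 6, 5); set L[3][0]=3
k=1: U[1][1]=5
  eliminate (2,1): mult=2, new row 2: (0, 0, 3, 3); set L[2][1]=2
  eliminate (3,1): mult=4, new row 3: (0, 0, 1, 0); set L[3][1]=4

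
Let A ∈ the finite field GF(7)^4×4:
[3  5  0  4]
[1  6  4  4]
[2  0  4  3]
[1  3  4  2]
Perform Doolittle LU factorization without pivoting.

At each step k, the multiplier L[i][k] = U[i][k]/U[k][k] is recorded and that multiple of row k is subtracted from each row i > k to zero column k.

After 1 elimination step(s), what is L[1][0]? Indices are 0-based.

Step 1: pivot at (0,0) is 3.
  row1 ← row1 − (5)·row0  ⇒  L[1][0]=5, U row1=(0, 2, 4, 5)
  row2 ← row2 − (3)·row0  ⇒  L[2][0]=3, U row2=(0, 6, 4, 5)
  row3 ← row3 − (5)·row0  ⇒  L[3][0]=5, U row3=(0, 6, 4, 3)

L[1][0] = 5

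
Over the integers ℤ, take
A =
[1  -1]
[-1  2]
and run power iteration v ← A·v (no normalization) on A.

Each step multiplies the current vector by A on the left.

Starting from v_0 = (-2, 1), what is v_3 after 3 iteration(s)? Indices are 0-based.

v_0 = (-2, 1).
v_1 = A·v_0 = (-3, 4).
v_2 = A·v_1 = (-7, 11).
v_3 = A·v_2 = (-18, 29).

v_3 = (-18, 29)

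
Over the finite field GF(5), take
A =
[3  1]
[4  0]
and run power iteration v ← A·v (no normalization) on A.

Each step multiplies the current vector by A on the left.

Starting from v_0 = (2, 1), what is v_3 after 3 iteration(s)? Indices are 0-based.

v_0 = (2, 1).
v_1 = A·v_0 = (2, 3).
v_2 = A·v_1 = (4, 3).
v_3 = A·v_2 = (0, 1).

v_3 = (0, 1)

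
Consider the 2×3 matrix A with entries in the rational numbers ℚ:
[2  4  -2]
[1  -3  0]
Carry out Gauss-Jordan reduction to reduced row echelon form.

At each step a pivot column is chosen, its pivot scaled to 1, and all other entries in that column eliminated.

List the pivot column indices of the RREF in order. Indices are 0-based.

pivot columns: 0, 1

step 1: normalize row 0 (÷2) = (1, 2, -1)
  row 1: subtract 1×row0 = (0, -5, 1)
step 2: normalize row 1 (÷-5) = (0, 1, -1/5)
  row 0: subtract 2×row1 = (1, 0, -3/5)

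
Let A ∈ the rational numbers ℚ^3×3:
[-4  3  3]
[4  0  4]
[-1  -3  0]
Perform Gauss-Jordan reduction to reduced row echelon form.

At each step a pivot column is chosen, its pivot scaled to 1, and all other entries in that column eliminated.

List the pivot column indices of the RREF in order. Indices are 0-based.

pivot columns: 0, 1, 2

[1] R0 /= -4  ⇒  (1, -3/4, -3/4)
     R1 -= 4·R0  ⇒  (0, 3, 7)
     R2 -= -1·R0  ⇒  (0, -15/4, -3/4)
[2] R1 /= 3  ⇒  (0, 1, 7/3)
     R0 -= -3/4·R1  ⇒  (1, 0, 1)
     R2 -= -15/4·R1  ⇒  (0, 0, 8)
[3] R2 /= 8  ⇒  (0, 0, 1)
     R0 -= 1·R2  ⇒  (1, 0, 0)
     R1 -= 7/3·R2  ⇒  (0, 1, 0)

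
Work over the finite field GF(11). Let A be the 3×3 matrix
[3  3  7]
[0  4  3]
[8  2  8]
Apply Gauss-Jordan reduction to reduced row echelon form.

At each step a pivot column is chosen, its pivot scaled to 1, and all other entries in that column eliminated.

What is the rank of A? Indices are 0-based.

step 1: normalize row 0 (÷3) = (1, 1, 6)
  row 2: subtract 8×row0 = (0, 5, 4)
step 2: normalize row 1 (÷4) = (0, 1, 9)
  row 0: subtract 1×row1 = (1, 0, 8)
  row 2: subtract 5×row1 = (0, 0, 3)
step 3: normalize row 2 (÷3) = (0, 0, 1)
  row 0: subtract 8×row2 = (1, 0, 0)
  row 1: subtract 9×row2 = (0, 1, 0)

rank = 3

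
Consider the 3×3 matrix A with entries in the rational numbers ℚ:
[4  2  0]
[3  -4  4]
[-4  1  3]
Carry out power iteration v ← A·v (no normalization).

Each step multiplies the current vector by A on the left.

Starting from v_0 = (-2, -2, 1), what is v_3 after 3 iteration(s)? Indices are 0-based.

v_0 = (-2, -2, 1).
v_1 = A·v_0 = (-12, 6, 9).
v_2 = A·v_1 = (-36, -24, 81).
v_3 = A·v_2 = (-192, 312, 363).

v_3 = (-192, 312, 363)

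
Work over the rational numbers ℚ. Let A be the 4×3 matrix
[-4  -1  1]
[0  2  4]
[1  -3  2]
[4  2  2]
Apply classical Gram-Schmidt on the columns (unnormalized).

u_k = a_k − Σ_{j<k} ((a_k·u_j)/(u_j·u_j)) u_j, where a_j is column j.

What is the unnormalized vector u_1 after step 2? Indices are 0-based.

u_1 = (1/11, 2, -36/11, 10/11)

Step 1: u_0 = a_0 = (-4, 0, 1, 4).
Step 2: u_1 = a_1 − (3/11)·u_0 = (1/11, 2, -36/11, 10/11).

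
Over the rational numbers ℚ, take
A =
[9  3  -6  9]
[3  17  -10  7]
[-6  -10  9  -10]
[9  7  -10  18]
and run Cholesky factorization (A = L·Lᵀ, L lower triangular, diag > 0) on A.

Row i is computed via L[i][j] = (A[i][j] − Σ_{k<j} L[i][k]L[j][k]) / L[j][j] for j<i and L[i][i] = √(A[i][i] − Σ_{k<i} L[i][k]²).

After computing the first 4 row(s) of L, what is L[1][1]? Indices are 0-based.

Step 1: L[0][0] = √(9) = 3.
  L[1][0] = (3) / L[0][0] = 1.
Step 2: L[1][1] = √(16) = 4.
  L[2][0] = (-6) / L[0][0] = -2.
  L[2][1] = (-8) / L[1][1] = -2.
Step 3: L[2][2] = √(1) = 1.
  L[3][0] = (9) / L[0][0] = 3.
  L[3][1] = (4) / L[1][1] = 1.
  L[3][2] = (-2) / L[2][2] = -2.
Step 4: L[3][3] = √(4) = 2.

L[1][1] = 4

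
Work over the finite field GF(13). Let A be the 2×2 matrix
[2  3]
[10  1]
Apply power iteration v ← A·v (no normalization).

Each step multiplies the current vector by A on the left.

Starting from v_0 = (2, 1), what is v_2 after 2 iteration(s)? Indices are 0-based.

v_0 = (2, 1).
v_1 = A·v_0 = (7, 8).
v_2 = A·v_1 = (12, 0).

v_2 = (12, 0)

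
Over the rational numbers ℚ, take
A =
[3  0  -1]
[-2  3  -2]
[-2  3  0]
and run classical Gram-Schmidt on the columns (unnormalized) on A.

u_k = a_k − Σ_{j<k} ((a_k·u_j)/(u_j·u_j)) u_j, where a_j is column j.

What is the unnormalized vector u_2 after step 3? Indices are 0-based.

Step 1: u_0 = a_0 = (3, -2, -2).
Step 2: u_1 = a_1 − (-12/17)·u_0 = (36/17, 27/17, 27/17).
Step 3: u_2 = a_2 − (1/17)·u_0 − (-5/9)·u_1 = (0, -1, 1).

u_2 = (0, -1, 1)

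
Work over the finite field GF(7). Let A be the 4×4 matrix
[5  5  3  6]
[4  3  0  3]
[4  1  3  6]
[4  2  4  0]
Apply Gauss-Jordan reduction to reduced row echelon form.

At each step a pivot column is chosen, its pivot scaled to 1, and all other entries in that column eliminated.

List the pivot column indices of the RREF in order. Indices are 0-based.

pivot columns: 0, 1, 2, 3

pivot(0,0)=5: scale R0 → (1, 1, 2, 4)
  clear (1,0): R1 −= (4)R0 → (0, 6, 6, 1)
  clear (2,0): R2 −= (4)R0 → (0, 4, 2, 4)
  clear (3,0): R3 −= (4)R0 → (0, 5, 3, 5)
pivot(1,1)=6: scale R1 → (0, 1, 1, 6)
  clear (0,1): R0 −= (1)R1 → (1, 0, 1, 5)
  clear (2,1): R2 −= (4)R1 → (0, 0, 5, 1)
  clear (3,1): R3 −= (5)R1 → (0, 0, 5, 3)
pivot(2,2)=5: scale R2 → (0, 0, 1, 3)
  clear (0,2): R0 −= (1)R2 → (1, 0, 0, 2)
  clear (1,2): R1 −= (1)R2 → (0, 1, 0, 3)
  clear (3,2): R3 −= (5)R2 → (0, 0, 0, 2)
pivot(3,3)=2: scale R3 → (0, 0, 0, 1)
  clear (0,3): R0 −= (2)R3 → (1, 0, 0, 0)
  clear (1,3): R1 −= (3)R3 → (0, 1, 0, 0)
  clear (2,3): R2 −= (3)R3 → (0, 0, 1, 0)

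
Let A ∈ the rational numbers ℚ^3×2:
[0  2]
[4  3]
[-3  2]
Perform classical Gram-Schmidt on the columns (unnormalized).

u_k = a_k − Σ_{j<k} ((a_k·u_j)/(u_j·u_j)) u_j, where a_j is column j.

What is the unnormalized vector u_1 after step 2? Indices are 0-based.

u_1 = (2, 51/25, 68/25)

Step 1: u_0 = a_0 = (0, 4, -3).
Step 2: u_1 = a_1 − (6/25)·u_0 = (2, 51/25, 68/25).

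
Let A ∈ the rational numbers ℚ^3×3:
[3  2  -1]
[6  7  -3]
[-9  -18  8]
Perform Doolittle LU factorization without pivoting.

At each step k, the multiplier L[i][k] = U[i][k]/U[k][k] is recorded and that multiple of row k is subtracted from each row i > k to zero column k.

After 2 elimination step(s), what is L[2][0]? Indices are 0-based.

L[2][0] = -3

k=0: U[0][0]=3
  eliminate (1,0): mult=2, new row 1: (0, 3, -1); set L[1][0]=2
  eliminate (2,0): mult=-3, new row 2: (0, -12, 5); set L[2][0]=-3
k=1: U[1][1]=3
  eliminate (2,1): mult=-4, new row 2: (0, 0, 1); set L[2][1]=-4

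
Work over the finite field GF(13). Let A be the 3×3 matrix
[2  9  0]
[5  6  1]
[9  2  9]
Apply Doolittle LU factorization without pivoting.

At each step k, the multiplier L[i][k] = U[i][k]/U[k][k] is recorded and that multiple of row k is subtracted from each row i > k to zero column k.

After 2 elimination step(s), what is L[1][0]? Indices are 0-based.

k=0: U[0][0]=2
  eliminate (1,0): mult=9, new row 1: (0, 3, 1); set L[1][0]=9
  eliminate (2,0): mult=11, new row 2: (0, 7, 9); set L[2][0]=11
k=1: U[1][1]=3
  eliminate (2,1): mult=11, new row 2: (0, 0, 11); set L[2][1]=11

L[1][0] = 9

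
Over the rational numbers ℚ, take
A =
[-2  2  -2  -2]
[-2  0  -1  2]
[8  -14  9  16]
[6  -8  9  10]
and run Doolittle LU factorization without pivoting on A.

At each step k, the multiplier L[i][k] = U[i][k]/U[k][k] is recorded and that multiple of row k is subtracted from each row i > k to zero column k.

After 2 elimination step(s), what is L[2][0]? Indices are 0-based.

L[2][0] = -4

k=0: U[0][0]=-2
  eliminate (1,0): mult=1, new row 1: (0, -2, 1, 4); set L[1][0]=1
  eliminate (2,0): mult=-4, new row 2: (0, -6, 1, 8); set L[2][0]=-4
  eliminate (3,0): mult=-3, new row 3: (0, -2, 3, 4); set L[3][0]=-3
k=1: U[1][1]=-2
  eliminate (2,1): mult=3, new row 2: (0, 0, -2, -4); set L[2][1]=3
  eliminate (3,1): mult=1, new row 3: (0, 0, 2, 0); set L[3][1]=1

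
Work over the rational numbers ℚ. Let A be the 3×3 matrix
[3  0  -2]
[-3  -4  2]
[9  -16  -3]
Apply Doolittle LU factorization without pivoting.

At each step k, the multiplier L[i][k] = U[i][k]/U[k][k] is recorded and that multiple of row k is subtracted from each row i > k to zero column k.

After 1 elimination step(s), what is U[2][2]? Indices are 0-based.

Step 1: pivot at (0,0) is 3.
  row1 ← row1 − (-1)·row0  ⇒  L[1][0]=-1, U row1=(0, -4, 0)
  row2 ← row2 − (3)·row0  ⇒  L[2][0]=3, U row2=(0, -16, 3)

U[2][2] = 3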